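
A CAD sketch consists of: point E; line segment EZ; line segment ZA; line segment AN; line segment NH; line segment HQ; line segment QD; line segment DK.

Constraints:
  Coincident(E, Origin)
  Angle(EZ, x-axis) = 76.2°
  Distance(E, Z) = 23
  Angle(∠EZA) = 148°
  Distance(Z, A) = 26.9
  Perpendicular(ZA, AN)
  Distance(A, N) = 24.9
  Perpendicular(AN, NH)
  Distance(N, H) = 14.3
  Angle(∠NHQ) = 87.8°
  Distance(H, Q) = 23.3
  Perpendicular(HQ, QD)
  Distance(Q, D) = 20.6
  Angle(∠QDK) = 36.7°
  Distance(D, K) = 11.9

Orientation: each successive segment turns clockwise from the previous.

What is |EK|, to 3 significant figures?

43.9

The perpendicularity gives QD at right angles to HQ, so QD runs at 42.0°; with |QD| = 20.6, D = (31.6, 44.4). ∠QDK = 36.7° gives DK at -101° from the x-axis; with |DK| = 11.9, K = (29.3, 32.7). Then |EK| = |K − E| = 43.9.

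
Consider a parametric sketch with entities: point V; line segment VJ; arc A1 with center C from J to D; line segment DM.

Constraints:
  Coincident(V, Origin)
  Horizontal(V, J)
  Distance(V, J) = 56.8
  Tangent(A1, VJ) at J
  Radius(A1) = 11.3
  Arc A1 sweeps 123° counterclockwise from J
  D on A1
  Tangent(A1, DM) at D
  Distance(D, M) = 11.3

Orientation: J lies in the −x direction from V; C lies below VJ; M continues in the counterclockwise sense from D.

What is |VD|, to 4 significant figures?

68.54

V is at the origin; V and J share the same y with |VJ| = 56.8 and J on the −x side, so J = (-56.80, 0.000). The tangent condition forces CJ to be normal to VJ, so C = J + (0, -11.3) = (-56.80, -11.30). On A1, J sits at bearing 90° from C; a 123° counterclockwise sweep puts D at bearing 213°, so D = C + 11.3·(cos 213°, sin 213°) = (-66.28, -17.45). Then |VD| = |D − V| = 68.54.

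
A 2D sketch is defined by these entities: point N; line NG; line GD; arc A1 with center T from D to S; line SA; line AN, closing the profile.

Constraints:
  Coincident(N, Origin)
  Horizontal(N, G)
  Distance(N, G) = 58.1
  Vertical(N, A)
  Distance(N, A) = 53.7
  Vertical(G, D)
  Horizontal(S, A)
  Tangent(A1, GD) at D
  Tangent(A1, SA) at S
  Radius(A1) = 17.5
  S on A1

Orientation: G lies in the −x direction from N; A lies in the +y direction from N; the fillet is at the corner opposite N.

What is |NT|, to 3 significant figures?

54.4

N is at the origin; N and G share the same y with |NG| = 58.1 and G on the −x side, so G = (-58.1, 0.00). NA is vertical with |NA| = 53.7 and A on the +y side, so A = (0.00, 53.7). The virtual corner opposite N is at (-58.1, 53.7). Since A1 is tangent to GD there, TD ⟂ GD and since A1 is tangent to SA there, TS ⟂ SA, with radius 17.5, so the center T sits 17.5 in from both sides at T = (-40.6, 36.2). Then |NT| = |T − N| = 54.4.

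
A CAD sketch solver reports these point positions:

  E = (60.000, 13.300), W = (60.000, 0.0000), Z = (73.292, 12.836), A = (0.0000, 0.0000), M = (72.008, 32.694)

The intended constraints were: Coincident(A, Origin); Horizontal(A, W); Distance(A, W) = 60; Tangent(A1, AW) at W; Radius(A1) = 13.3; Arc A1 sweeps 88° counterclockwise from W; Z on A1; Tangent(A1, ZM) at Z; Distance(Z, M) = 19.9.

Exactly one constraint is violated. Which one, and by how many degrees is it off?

Tangent(A1, ZM) at Z — off by 5.70°.

A = (0.00, 0.00) ✓; A.y = 0.00, W.y = 0.00 ✓; |AW| = 60.00 ✓; ∠(EW, WA) = 90.00° ✓; |EW| = 13.30 ✓; bearing(E→Z) − bearing(E→W) = 88.00° ✓; |EZ| = 13.30 ✓; ∠(EZ, ZM) = 84.30° ✗; |ZM| = 19.90 ✓.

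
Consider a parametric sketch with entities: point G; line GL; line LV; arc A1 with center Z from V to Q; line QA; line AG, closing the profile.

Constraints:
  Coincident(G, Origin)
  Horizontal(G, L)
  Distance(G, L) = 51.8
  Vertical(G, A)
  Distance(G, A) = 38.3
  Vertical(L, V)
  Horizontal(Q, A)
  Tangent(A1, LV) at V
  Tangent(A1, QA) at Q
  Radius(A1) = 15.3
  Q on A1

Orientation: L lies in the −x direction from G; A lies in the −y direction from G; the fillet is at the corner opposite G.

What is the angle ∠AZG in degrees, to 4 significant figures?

54.96°

G is at the origin; G and L share the same y with |GL| = 51.8 and L on the −x side, so L = (-51.80, 0.000). GA is vertical with |GA| = 38.3 and A on the −y side, so A = (0.000, -38.30). The virtual corner opposite G is at (-51.80, -38.30). A1 meets LV tangentially, so ZV is at right angles to LV and the tangent condition forces ZQ to be normal to QA, with radius 15.3, so the center Z sits 15.3 in from both sides at Z = (-36.50, -23.00). Then cos ∠AZG = ZA·ZG / (|ZA||ZG|), giving 54.96°.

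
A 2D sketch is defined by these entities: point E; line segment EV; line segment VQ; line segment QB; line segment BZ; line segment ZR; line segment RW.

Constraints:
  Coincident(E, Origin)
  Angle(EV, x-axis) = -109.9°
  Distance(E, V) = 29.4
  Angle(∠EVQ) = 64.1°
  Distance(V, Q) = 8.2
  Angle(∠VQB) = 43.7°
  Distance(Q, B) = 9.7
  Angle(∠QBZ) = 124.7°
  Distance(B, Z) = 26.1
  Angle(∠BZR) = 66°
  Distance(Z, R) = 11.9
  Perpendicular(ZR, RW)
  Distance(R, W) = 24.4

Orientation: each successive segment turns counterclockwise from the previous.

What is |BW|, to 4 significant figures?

1.400

E is at the origin; EV runs at -109.9° with length 29.4, so V = (-10.01, -27.64). ∠EVQ = 64.1° gives VQ at 6.000° from the x-axis; with |VQ| = 8.2, Q = (-1.852, -26.79). ∠VQB = 43.7° gives QB at 142.3° from the x-axis; with |QB| = 9.7, B = (-9.527, -20.86). ∠QBZ = 124.7° gives BZ at -162.4° from the x-axis; with |BZ| = 26.1, Z = (-34.41, -28.75). ∠BZR = 66.0° gives ZR at -48.40° from the x-axis; with |ZR| = 11.9, R = (-26.50, -37.65). The perpendicularity gives RW at right angles to ZR, so RW runs at 41.60°; with |RW| = 24.4, W = (-8.258, -21.45). Then |BW| = |W − B| = 1.400.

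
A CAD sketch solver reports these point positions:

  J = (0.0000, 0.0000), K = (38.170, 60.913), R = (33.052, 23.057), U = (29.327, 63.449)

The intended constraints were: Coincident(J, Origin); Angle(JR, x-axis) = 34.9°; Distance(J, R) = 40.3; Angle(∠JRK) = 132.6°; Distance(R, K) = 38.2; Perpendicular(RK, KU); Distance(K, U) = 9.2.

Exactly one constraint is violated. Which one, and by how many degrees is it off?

Perpendicular(RK, KU) — off by 8.30°.

J = (0.00, 0.00) ✓; JR at 34.90° ✓; |JR| = 40.30 ✓; ∠JRK = 132.6° ✓; |RK| = 38.20 ✓; ∠(RK, KU) = 81.70° ✗; |KU| = 9.199 ✓.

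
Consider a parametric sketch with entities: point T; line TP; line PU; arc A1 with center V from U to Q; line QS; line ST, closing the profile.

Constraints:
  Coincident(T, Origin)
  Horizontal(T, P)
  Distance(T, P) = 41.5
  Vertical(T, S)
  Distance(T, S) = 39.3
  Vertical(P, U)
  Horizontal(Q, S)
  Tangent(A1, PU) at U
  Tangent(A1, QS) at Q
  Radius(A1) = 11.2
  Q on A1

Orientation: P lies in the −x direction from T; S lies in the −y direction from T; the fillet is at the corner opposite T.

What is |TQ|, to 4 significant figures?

49.62

T is at the origin; T and P share the same y with |TP| = 41.5 and P on the −x side, so P = (-41.50, 0.000). TS is vertical with |TS| = 39.3 and S on the −y side, so S = (0.000, -39.30). The virtual corner opposite T is at (-41.50, -39.30). A1 meets PU tangentially, so VU is at right angles to PU and tangency of A1 to QS means the radius VQ is perpendicular to QS, with radius 11.2, so the center V sits 11.2 in from both sides at V = (-30.30, -28.10). That places the tangent points at U = (-41.50, -28.10) on PU and Q = (-30.30, -39.30) on QS. Then |TQ| = |Q − T| = 49.62.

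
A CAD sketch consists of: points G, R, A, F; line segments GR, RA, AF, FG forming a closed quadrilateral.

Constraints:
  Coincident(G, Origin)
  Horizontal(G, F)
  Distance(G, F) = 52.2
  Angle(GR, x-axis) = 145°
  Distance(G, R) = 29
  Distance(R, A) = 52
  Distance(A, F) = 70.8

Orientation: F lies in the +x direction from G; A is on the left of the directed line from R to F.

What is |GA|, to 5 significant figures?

57.345

G is at the origin; GF is horizontal with |GF| = 52.2 and F in +x, so F = (52.2, 0). GR runs at 145.0° with |GR| = 29.0, so R = (-23.755, 16.634). A is determined by |RA| = 52.0 and |AF| = 70.8 together: it lies at the intersection of circle(R, 52.0) and circle(F, 70.8). With |RF| = 77.755, the foot of the radical line on RF is 24.032 from R and the perpendicular offset is √(52.0² − 24.032²) = 46.113. Taking the left-of-RF solution: A = (9.5852, 56.539).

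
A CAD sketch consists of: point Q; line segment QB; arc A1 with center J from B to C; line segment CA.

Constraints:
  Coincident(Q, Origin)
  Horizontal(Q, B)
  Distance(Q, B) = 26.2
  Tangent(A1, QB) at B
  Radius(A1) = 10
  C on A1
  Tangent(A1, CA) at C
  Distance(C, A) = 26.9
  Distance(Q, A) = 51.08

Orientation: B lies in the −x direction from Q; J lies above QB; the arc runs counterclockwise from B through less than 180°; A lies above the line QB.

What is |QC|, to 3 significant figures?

24.4

Checks: Q = (0.00, 0.00) ✓; ∠(JB, BQ) = 90.00° ✓; |JB| = 10.00 ✓; |JC| = 10.00 ✓; ∠(JC, CA) = 90.00° ✓; |CA| = 26.90 ✓; |QA| = 51.08 ✓.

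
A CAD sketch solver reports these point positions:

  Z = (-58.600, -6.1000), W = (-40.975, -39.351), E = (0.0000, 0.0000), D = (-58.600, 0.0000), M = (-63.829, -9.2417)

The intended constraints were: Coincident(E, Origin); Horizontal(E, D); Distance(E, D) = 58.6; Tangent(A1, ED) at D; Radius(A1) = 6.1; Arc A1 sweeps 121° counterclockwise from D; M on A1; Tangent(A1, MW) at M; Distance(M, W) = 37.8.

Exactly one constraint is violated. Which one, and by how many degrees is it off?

Tangent(A1, MW) at M — off by 6.20°.

E = (0.00, 0.00) ✓; E.y = 0.00, D.y = 0.00 ✓; |ED| = 58.60 ✓; ∠(ZD, DE) = 90.00° ✓; |ZD| = 6.100 ✓; bearing(Z→M) − bearing(Z→D) = 121.0° ✓; |ZM| = 6.100 ✓; ∠(ZM, MW) = 83.80° ✗; |MW| = 37.80 ✓.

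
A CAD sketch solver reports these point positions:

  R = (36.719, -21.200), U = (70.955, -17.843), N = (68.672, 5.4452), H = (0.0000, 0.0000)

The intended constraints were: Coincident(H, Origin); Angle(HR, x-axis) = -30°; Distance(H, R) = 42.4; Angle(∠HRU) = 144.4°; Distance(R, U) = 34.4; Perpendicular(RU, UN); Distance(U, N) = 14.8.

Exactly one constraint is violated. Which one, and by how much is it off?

Distance(U, N) = 14.8 — off by 8.60.

H = (0.00, 0.00) ✓; HR at -30.00° ✓; |HR| = 42.40 ✓; ∠HRU = 144.4° ✓; |RU| = 34.40 ✓; ∠(RU, UN) = 90.00° ✓; |UN| = 23.40 ✗.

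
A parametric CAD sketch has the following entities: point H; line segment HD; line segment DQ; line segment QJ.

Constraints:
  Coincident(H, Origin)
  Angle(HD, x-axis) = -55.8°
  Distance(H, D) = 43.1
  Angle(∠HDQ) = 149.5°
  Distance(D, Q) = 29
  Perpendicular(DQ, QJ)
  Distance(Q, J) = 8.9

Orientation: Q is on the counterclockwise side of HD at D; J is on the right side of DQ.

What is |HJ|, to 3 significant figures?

72.9

H is at the origin; HD runs at -55.8° with length 43.1, so D = 43.1·(cos -55.8°, sin -55.8°) = (24.2, -35.6). ∠HDQ = 149.5°, so DQ runs at -55.8° + (180° − 149.5°) = -25.3° from the x-axis; with |DQ| = 29.0, Q = D + 29.0·(cos -25.3°, sin -25.3°) = (50.4, -48.0). DQ is perpendicular to QJ; with |QJ| = 8.9 on the right of DQ, J = Q + 8.9·(-0.427, -0.904) = (46.6, -56.1). Then |HJ| = |J − H| = 72.9.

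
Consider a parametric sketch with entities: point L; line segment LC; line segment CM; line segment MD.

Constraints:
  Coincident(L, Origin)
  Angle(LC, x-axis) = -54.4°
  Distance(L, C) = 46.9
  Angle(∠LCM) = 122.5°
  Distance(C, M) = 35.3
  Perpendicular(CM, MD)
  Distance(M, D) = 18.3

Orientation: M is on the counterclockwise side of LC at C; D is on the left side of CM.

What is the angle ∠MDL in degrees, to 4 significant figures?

109.4°

L is at the origin; LC runs at -54.4° with length 46.9, so C = 46.9·(cos -54.4°, sin -54.4°) = (27.30, -38.13). ∠LCM = 122.5°, so CM runs at -54.4° + (180° − 122.5°) = 3.100° from the x-axis; with |CM| = 35.3, M = C + 35.3·(cos 3.100°, sin 3.100°) = (62.55, -36.23). CM is perpendicular to MD; with |MD| = 18.3 on the left of CM, D = M + 18.3·(-0.05408, 0.9985) = (61.56, -17.95). Then cos ∠MDL = DM·DL / (|DM||DL|), giving 109.4°.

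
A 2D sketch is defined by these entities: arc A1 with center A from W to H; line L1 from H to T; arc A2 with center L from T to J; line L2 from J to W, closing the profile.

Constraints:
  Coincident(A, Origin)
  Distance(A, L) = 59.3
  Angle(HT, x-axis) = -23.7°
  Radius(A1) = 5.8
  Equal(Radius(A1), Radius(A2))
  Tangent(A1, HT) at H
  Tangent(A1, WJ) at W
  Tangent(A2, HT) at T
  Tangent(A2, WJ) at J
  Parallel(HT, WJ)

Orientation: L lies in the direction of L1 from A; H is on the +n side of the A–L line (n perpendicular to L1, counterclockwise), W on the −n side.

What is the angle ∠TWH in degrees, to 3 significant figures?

78.9°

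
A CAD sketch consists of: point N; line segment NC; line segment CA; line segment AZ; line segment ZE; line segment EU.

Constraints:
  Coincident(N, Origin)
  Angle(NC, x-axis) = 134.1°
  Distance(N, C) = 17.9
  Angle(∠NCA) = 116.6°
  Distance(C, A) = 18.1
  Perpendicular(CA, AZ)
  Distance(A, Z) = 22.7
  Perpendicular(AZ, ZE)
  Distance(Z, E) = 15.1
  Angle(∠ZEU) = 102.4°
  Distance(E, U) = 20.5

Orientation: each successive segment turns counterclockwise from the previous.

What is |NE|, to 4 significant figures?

12.89

The perpendicularity gives AZ at right angles to CA, so AZ runs at -72.50°; with |AZ| = 22.7, Z = (-22.89, -14.24). AZ ⟂ ZE, so ZE runs at 17.50°; with |ZE| = 15.1, E = (-8.492, -9.697). Then |NE| = |E − N| = 12.89.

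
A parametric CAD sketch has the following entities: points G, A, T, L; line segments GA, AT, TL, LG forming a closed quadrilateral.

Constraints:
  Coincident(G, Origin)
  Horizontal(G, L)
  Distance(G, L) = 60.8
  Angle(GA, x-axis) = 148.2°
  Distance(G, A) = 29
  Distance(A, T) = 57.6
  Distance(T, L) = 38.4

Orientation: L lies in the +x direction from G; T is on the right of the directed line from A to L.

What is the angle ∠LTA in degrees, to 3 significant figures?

128°

Checks: |AT| = 57.60 ✓; |TL| = 38.40 ✓.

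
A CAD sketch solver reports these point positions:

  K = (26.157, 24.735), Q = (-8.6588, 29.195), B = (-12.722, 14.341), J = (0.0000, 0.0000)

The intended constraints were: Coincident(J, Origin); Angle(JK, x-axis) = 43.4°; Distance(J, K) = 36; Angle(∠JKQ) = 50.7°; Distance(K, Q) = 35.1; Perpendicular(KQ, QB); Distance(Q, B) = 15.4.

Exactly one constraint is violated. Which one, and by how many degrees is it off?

Perpendicular(KQ, QB) — off by 8.00°.

J = (0.00, 0.00) ✓; JK at 43.40° ✓; |JK| = 36.00 ✓; ∠JKQ = 50.70° ✓; |KQ| = 35.10 ✓; ∠(KQ, QB) = 82.00° ✗; |QB| = 15.40 ✓.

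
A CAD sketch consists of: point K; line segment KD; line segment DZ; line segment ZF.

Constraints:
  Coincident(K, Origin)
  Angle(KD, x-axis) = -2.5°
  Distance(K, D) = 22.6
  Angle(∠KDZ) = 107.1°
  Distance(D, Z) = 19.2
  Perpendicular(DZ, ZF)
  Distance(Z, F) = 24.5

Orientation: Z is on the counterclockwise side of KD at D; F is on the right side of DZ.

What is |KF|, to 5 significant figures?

52.851

∠KDZ = 107.1°, so DZ runs at -2.5° + (180° − 107.1°) = 70.400° from the x-axis; with |DZ| = 19.2, Z = D + 19.2·(cos 70.400°, sin 70.400°) = (29.019, 17.102). DZ is perpendicular to ZF; with |ZF| = 24.5 on the right of DZ, F = Z + 24.5·(0.94206, -0.33545) = (52.100, 8.8831). Then |KF| = |F − K| = 52.851.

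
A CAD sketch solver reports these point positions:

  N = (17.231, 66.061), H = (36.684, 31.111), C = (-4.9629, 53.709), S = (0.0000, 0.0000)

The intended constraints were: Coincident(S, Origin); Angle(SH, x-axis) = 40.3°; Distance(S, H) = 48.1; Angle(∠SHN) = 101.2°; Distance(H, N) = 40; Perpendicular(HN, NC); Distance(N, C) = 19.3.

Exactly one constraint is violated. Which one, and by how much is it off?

Distance(N, C) = 19.3 — off by 6.10.

S = (0.00, 0.00) ✓; SH at 40.30° ✓; |SH| = 48.10 ✓; ∠SHN = 101.2° ✓; |HN| = 40.00 ✓; ∠(HN, NC) = 90.00° ✓; |NC| = 25.40 ✗.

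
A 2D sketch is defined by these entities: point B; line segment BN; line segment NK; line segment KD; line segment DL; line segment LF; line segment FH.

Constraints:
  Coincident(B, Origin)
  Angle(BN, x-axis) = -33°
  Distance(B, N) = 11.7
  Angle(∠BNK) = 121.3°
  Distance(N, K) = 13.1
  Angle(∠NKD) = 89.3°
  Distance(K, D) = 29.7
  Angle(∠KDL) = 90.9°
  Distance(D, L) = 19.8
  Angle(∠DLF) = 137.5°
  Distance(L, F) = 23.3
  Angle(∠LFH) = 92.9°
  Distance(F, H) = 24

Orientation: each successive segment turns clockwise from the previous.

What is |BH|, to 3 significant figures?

14.8

∠DLF = 137.5° gives LF at 46.0° from the x-axis; with |LF| = 23.3, F = (-3.55, 18.3). ∠LFH = 92.9° gives FH at -41.1° from the x-axis; with |FH| = 24.0, H = (14.5, 2.55). Then |BH| = |H − B| = 14.8.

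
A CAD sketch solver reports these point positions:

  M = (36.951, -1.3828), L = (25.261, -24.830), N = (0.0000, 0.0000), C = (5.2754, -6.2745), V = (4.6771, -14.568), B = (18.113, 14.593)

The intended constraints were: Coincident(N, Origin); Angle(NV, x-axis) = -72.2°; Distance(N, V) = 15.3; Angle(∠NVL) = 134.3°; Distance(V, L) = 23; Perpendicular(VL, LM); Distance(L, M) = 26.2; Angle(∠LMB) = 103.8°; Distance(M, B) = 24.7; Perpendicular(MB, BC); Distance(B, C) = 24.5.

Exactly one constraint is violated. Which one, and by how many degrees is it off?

Perpendicular(MB, BC) — off by 8.70°.

N = (0.00, 0.00) ✓; NV at -72.20° ✓; |NV| = 15.30 ✓; ∠NVL = 134.3° ✓; |VL| = 23.00 ✓; ∠(VL, LM) = 90.00° ✓; |LM| = 26.20 ✓; ∠LMB = 103.8° ✓; |MB| = 24.70 ✓; ∠(MB, BC) = 98.70° ✗; |BC| = 24.50 ✓.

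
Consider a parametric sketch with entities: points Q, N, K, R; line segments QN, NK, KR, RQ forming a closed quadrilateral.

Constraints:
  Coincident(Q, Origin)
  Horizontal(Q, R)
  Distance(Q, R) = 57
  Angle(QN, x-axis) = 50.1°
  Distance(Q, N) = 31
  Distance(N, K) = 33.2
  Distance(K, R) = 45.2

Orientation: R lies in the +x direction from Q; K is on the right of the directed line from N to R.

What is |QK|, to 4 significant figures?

15.29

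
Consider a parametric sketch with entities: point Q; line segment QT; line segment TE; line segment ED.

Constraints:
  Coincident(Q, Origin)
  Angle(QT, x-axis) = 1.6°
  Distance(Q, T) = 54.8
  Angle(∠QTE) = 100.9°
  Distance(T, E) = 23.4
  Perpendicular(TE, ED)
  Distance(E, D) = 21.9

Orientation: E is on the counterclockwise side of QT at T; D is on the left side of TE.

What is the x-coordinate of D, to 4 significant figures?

36.95

∠QTE = 100.9°, so TE runs at 1.6° + (180° − 100.9°) = 80.70° from the x-axis; with |TE| = 23.4, E = T + 23.4·(cos 80.70°, sin 80.70°) = (58.56, 24.62). TE is perpendicular to ED; with |ED| = 21.9 on the left of TE, D = E + 21.9·(-0.9869, 0.1616) = (36.95, 28.16). So D.x = 36.95.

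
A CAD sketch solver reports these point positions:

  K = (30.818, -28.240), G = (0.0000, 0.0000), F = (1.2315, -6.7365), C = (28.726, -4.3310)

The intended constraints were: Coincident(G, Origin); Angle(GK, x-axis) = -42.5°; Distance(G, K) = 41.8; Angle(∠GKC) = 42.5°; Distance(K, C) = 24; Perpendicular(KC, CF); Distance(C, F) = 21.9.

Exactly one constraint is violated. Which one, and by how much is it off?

Distance(C, F) = 21.9 — off by 5.70.

G = (0.00, 0.00) ✓; GK at -42.50° ✓; |GK| = 41.80 ✓; ∠GKC = 42.50° ✓; |KC| = 24.00 ✓; ∠(KC, CF) = 90.00° ✓; |CF| = 27.60 ✗.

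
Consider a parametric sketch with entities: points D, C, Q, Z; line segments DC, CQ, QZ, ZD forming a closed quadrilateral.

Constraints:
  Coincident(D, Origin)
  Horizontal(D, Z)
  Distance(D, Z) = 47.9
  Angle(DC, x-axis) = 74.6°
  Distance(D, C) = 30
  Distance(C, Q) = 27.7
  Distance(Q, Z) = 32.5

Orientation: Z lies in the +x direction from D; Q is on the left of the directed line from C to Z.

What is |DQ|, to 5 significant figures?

46.651

Checks: |CQ| = 27.70 ✓; |QZ| = 32.50 ✓.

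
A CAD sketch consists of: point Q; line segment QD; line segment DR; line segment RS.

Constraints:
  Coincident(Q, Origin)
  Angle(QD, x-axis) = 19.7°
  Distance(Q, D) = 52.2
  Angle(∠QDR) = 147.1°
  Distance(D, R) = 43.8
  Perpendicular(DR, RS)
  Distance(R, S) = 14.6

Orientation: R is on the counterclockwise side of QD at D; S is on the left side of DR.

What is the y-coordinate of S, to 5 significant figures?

61.259

∠QDR = 147.1°, so DR runs at 19.7° + (180° − 147.1°) = 52.600° from the x-axis; with |DR| = 43.8, R = D + 43.8·(cos 52.600°, sin 52.600°) = (75.748, 52.392). DR is perpendicular to RS; with |RS| = 14.6 on the left of DR, S = R + 14.6·(-0.79441, 0.60738) = (64.149, 61.259). So S.y = 61.259.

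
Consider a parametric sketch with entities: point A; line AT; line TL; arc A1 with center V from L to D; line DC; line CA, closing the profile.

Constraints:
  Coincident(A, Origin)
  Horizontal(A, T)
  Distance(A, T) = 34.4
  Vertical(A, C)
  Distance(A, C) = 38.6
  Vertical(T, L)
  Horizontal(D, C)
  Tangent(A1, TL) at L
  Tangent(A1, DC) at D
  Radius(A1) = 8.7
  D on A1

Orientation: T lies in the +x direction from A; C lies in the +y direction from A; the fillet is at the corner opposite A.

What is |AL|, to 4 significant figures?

45.58

A is at the origin; AT is horizontal with |AT| = 34.4 and T on the +x side, so T = (34.40, 0.000). A and C share the same x with |AC| = 38.6 and C on the +y side, so C = (0.000, 38.60). The virtual corner opposite A is at (34.40, 38.60). A1 meets TL tangentially, so VL is at right angles to TL and since A1 is tangent to DC there, VD ⟂ DC, with radius 8.7, so the center V sits 8.7 in from both sides at V = (25.70, 29.90). That places the tangent points at L = (34.40, 29.90) on TL and D = (25.70, 38.60) on DC. Then |AL| = |L − A| = 45.58.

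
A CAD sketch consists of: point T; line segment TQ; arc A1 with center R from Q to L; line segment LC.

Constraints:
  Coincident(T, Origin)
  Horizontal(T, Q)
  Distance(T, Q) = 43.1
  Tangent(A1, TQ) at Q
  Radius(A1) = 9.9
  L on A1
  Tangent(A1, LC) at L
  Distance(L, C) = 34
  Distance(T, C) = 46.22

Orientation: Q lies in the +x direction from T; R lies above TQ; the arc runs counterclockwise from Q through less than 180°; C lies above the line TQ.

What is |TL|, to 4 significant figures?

52.53

T is at the origin; T and Q share the same y with |TQ| = 43.1 and Q on the +x side, so Q = (43.10, 0.000). The tangent condition forces RQ to be normal to TQ, so R = Q + (0, 9.9) = (43.10, 9.900). Since RL ⟂ LC (tangency), |RC| = √(9.9² + 34.0²) = 35.41 regardless of where L sits on A1. So C lies on both circle(T, 46.22) and circle(R, 35.41); the above-TQ intersection is C = (23.82, 39.61). L is the foot of the tangent from C: L = (49.57, 17.40).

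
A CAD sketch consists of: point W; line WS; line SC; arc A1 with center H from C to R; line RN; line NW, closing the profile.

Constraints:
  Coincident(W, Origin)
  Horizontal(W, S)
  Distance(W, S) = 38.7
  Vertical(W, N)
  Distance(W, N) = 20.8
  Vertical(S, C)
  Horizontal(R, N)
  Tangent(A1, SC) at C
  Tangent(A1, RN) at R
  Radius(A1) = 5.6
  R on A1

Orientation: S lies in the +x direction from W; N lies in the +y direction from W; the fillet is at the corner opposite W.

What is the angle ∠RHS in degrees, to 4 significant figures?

159.8°

The virtual corner opposite W is at (38.70, 20.80). The tangent condition forces HC to be normal to SC and A1 meets RN tangentially, so HR is at right angles to RN, with radius 5.6, so the center H sits 5.6 in from both sides at H = (33.10, 15.20). That places the tangent points at C = (38.70, 15.20) on SC and R = (33.10, 20.80) on RN. Then cos ∠RHS = HR·HS / (|HR||HS|), giving 159.8°.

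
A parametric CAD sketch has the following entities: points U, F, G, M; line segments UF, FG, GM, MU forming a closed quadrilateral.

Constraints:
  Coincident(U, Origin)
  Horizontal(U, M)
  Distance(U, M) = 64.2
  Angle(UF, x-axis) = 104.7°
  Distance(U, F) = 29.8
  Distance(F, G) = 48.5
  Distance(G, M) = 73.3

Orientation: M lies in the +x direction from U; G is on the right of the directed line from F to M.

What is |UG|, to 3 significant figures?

20.7

U is at the origin; UM is horizontal with |UM| = 64.2 and M in +x, so M = (64.2, 0). UF runs at 104.7° with |UF| = 29.8, so F = (-7.56, 28.8). G is determined by |FG| = 48.5 and |GM| = 73.3 together: it lies at the intersection of circle(F, 48.5) and circle(M, 73.3). With |FM| = 77.3, the foot of the radical line on FM is 19.1 from F and the perpendicular offset is √(48.5² − 19.1²) = 44.6. Taking the right-of-FM solution: G = (-6.41, -19.7).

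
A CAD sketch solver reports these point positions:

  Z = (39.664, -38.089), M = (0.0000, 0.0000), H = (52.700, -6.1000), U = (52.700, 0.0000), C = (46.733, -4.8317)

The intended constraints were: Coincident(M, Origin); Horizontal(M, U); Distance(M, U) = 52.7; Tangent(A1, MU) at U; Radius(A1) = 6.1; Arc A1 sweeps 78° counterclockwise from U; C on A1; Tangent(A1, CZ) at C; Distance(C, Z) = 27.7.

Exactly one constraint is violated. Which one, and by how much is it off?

Distance(C, Z) = 27.7 — off by 6.30.

M = (0.00, 0.00) ✓; M.y = 0.00, U.y = 0.00 ✓; |MU| = 52.70 ✓; ∠(HU, UM) = 90.00° ✓; |HU| = 6.100 ✓; bearing(H→C) − bearing(H→U) = 78.00° ✓; |HC| = 6.100 ✓; ∠(HC, CZ) = 90.00° ✓; |CZ| = 34.00 ✗.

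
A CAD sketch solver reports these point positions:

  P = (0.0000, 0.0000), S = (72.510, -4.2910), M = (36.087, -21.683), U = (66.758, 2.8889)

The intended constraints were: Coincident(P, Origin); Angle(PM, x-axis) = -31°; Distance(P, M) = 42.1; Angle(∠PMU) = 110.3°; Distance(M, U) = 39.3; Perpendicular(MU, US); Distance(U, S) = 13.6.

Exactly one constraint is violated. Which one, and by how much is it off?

Distance(U, S) = 13.6 — off by 4.40.

P = (0.00, 0.00) ✓; PM at -31.00° ✓; |PM| = 42.10 ✓; ∠PMU = 110.3° ✓; |MU| = 39.30 ✓; ∠(MU, US) = 90.00° ✓; |US| = 9.200 ✗.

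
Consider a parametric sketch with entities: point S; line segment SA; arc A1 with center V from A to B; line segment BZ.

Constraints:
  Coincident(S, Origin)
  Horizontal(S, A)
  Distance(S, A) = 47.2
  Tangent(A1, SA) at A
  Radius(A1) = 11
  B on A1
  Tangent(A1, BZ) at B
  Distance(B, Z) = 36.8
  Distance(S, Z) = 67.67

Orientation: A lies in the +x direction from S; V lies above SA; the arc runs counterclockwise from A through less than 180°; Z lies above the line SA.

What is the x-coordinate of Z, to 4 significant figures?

46.25

Checks: |VB| = 11.00 ✓; ∠(VB, BZ) = 90.00° ✓; |BZ| = 36.80 ✓; |SZ| = 67.67 ✓.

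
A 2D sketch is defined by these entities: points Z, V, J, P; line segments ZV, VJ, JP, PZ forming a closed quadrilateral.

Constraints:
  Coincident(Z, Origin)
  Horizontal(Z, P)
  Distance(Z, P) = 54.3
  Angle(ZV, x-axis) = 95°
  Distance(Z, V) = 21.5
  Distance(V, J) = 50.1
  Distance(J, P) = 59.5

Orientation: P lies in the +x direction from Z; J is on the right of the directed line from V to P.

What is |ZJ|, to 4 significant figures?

28.60

Checks: |VJ| = 50.10 ✓; |JP| = 59.50 ✓.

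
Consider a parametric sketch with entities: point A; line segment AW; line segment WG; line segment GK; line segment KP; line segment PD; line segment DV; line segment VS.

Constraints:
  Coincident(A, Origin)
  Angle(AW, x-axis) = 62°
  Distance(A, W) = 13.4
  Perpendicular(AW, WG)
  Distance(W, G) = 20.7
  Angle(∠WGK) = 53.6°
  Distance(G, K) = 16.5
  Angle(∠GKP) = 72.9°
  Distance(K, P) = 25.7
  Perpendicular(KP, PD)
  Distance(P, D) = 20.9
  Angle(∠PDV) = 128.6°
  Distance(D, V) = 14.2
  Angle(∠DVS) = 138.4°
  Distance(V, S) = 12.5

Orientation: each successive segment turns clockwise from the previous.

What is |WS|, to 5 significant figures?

33.538

A is at the origin; AW runs at 62.0° with length 13.4, so W = (6.2909, 11.831). The perpendicularity gives WG at right angles to AW, so WG runs at -28.000°; with |WG| = 20.7, G = (24.568, 2.1134). ∠WGK = 53.6° gives GK at -154.40° from the x-axis; with |GK| = 16.5, K = (9.6877, -5.0160). ∠GKP = 72.9° gives KP at 98.500° from the x-axis; with |KP| = 25.7, P = (5.8890, 20.402). The perpendicularity gives PD at right angles to KP, so PD runs at 8.5000°; with |PD| = 20.9, D = (26.559, 23.491). ∠PDV = 128.6° gives DV at -42.900° from the x-axis; with |DV| = 14.2, V = (36.962, 13.825). ∠DVS = 138.4° gives VS at -84.500° from the x-axis; with |VS| = 12.5, S = (38.160, 1.3823). Then |WS| = |S − W| = 33.538.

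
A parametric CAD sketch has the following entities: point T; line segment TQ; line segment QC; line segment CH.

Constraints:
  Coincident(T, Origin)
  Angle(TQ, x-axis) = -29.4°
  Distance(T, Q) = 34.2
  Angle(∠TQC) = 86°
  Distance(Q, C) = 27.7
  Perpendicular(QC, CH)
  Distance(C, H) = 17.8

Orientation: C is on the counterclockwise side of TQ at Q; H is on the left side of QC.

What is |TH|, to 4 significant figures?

30.12

T is at the origin; TQ runs at -29.4° with length 34.2, so Q = 34.2·(cos -29.4°, sin -29.4°) = (29.80, -16.79). ∠TQC = 86.0°, so QC runs at -29.4° + (180° − 86.0°) = 64.60° from the x-axis; with |QC| = 27.7, C = Q + 27.7·(cos 64.60°, sin 64.60°) = (41.68, 8.233). QC ⟂ CH; with |CH| = 17.8 on the left of QC, H = C + 17.8·(-0.9033, 0.4289) = (25.60, 15.87). Then |TH| = |H − T| = 30.12.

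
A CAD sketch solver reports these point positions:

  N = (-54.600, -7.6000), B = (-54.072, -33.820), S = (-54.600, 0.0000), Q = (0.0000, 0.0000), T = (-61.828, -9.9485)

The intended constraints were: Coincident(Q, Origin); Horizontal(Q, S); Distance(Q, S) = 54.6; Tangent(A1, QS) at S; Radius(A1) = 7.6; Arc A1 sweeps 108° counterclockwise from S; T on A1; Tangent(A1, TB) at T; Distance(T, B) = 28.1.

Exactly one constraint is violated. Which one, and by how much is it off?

Distance(T, B) = 28.1 — off by 3.00.

Q = (0.00, 0.00) ✓; Q.y = 0.00, S.y = 0.00 ✓; |QS| = 54.60 ✓; ∠(NS, SQ) = 90.00° ✓; |NS| = 7.600 ✓; bearing(N→T) − bearing(N→S) = 108.0° ✓; |NT| = 7.600 ✓; ∠(NT, TB) = 90.00° ✓; |TB| = 25.10 ✗.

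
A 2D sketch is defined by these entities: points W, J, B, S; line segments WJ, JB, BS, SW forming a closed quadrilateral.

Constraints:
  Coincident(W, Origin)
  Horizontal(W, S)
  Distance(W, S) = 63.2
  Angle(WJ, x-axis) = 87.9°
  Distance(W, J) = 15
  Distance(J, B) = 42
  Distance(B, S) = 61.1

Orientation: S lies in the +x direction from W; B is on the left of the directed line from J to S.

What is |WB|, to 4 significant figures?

54.95

W is at the origin; W and S share the same y with |WS| = 63.2 and S in +x, so S = (63.2, 0). WJ runs at 87.9° with |WJ| = 15.0, so J = (0.5497, 14.99). B is determined by |JB| = 42.0 and |BS| = 61.1 together: it lies at the intersection of circle(J, 42.0) and circle(S, 61.1). With |JS| = 64.42, the foot of the radical line on JS is 16.92 from J and the perpendicular offset is √(42.0² − 16.92²) = 38.44. Taking the left-of-JS solution: B = (25.95, 48.44).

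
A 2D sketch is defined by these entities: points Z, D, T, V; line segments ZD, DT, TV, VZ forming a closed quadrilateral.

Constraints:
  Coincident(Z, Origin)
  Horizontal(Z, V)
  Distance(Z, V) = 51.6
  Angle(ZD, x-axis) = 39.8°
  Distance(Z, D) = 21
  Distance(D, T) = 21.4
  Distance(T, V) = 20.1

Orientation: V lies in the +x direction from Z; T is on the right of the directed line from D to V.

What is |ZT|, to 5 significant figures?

31.580

Z is at the origin; Z and V share the same y with |ZV| = 51.6 and V in +x, so V = (51.6, 0). ZD runs at 39.8° with |ZD| = 21.0, so D = (16.134, 13.442). T is determined by |DT| = 21.4 and |TV| = 20.1 together: it lies at the intersection of circle(D, 21.4) and circle(V, 20.1). With |DV| = 37.928, the foot of the radical line on DV is 19.675 from D and the perpendicular offset is √(21.4² − 19.675²) = 8.4170. Taking the right-of-DV solution: T = (31.549, -1.4015).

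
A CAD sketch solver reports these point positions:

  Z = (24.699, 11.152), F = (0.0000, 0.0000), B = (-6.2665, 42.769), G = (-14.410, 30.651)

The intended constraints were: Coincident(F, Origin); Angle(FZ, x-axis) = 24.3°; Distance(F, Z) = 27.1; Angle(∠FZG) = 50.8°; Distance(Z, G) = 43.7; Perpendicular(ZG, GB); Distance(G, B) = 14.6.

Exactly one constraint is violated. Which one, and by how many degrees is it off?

Perpendicular(ZG, GB) — off by 7.40°.

F = (0.00, 0.00) ✓; FZ at 24.30° ✓; |FZ| = 27.10 ✓; ∠FZG = 50.80° ✓; |ZG| = 43.70 ✓; ∠(ZG, GB) = 97.40° ✗; |GB| = 14.60 ✓.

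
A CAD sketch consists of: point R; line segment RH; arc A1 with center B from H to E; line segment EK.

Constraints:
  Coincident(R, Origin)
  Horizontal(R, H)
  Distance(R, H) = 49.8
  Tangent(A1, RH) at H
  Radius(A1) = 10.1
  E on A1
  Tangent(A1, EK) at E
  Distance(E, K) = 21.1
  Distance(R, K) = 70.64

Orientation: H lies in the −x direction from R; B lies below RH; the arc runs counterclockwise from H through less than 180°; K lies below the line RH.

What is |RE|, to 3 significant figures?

60.1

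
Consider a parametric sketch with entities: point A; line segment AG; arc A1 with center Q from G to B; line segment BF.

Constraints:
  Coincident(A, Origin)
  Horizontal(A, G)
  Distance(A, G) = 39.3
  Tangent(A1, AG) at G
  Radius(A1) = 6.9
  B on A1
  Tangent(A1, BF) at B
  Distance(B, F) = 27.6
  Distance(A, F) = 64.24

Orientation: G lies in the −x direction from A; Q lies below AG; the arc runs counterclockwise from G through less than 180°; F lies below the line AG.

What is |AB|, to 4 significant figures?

45.70

Checks: |QB| = 6.900 ✓; ∠(QB, BF) = 90.00° ✓; |BF| = 27.60 ✓; |AF| = 64.24 ✓.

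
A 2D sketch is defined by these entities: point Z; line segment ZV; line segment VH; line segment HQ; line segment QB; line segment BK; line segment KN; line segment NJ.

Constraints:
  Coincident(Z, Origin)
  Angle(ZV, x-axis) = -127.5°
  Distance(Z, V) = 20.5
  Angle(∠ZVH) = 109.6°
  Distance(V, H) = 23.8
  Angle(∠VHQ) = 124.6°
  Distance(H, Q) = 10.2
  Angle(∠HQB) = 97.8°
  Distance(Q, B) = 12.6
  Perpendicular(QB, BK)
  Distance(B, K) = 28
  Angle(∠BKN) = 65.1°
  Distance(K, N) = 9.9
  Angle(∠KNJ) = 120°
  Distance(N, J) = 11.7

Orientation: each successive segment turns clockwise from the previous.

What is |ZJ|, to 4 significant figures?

32.01

Z is at the origin; ZV runs at -127.5° with length 20.5, so V = (-12.48, -16.26). ∠ZVH = 109.6° gives VH at 162.1° from the x-axis; with |VH| = 23.8, H = (-35.13, -8.949). ∠VHQ = 124.6° gives HQ at 106.7° from the x-axis; with |HQ| = 10.2, Q = (-38.06, 0.8211). ∠HQB = 97.8° gives QB at 24.50° from the x-axis; with |QB| = 12.6, B = (-26.59, 6.046). QB is perpendicular to BK, so BK runs at -65.50°; with |BK| = 28.0, K = (-14.98, -19.43). ∠BKN = 65.1° gives KN at 179.6° from the x-axis; with |KN| = 9.9, N = (-24.88, -19.36). ∠KNJ = 120.0° gives NJ at 119.6° from the x-axis; with |NJ| = 11.7, J = (-30.66, -9.190). Then |ZJ| = |J − Z| = 32.01.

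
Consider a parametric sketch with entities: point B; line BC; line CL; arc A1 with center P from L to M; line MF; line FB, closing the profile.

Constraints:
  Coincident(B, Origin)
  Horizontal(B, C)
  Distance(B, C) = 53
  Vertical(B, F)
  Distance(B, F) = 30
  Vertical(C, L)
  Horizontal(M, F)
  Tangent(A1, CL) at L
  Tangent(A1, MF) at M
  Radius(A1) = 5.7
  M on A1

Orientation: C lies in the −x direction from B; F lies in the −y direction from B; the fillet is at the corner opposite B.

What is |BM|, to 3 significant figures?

56.0

B is at the origin; BC is horizontal with |BC| = 53.0 and C on the −x side, so C = (-53.0, 0.00). B and F share the same x with |BF| = 30.0 and F on the −y side, so F = (0.00, -30.0). The virtual corner opposite B is at (-53.0, -30.0). The tangent condition forces PL to be normal to CL and tangency of A1 to MF means the radius PM is perpendicular to MF, with radius 5.7, so the center P sits 5.7 in from both sides at P = (-47.3, -24.3). That places the tangent points at L = (-53.0, -24.3) on CL and M = (-47.3, -30.0) on MF. Then |BM| = |M − B| = 56.0.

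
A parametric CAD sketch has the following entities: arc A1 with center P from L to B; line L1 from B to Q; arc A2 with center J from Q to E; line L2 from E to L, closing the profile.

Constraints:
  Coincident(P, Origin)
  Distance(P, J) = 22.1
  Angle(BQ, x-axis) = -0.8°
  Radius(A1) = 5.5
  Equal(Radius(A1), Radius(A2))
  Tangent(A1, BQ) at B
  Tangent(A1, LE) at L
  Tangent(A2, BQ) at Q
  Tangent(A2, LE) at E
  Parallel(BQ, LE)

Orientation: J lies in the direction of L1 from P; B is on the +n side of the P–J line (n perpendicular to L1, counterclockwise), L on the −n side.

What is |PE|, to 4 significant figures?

22.77

Tangency of A1 to both parallel lines with radius 5.5 puts B and L at P ± 5.5·n: B = (0.07679, 5.499), L = (-0.07679, -5.499). Equal radii place Q and E the same way about J: Q = J + 5.5·n = (22.17, 5.191), E = J − 5.5·n = (22.02, -5.808). Then |PE| = |E − P| = 22.77.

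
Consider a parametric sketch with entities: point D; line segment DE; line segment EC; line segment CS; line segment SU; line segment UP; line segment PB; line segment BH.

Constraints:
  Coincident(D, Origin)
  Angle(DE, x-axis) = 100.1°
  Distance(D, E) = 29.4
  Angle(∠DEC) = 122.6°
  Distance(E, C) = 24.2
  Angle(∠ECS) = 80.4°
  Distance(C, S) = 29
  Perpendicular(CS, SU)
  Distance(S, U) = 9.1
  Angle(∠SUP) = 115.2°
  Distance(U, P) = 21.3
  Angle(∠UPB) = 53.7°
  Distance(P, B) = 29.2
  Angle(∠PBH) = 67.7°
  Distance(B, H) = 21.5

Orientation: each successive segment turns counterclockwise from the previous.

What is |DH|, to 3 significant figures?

34.1

∠UPB = 53.7° gives PB at 178° from the x-axis; with |PB| = 29.2, B = (-41.2, 25.6). ∠PBH = 67.7° gives BH at -69.5° from the x-axis; with |BH| = 21.5, H = (-33.6, 5.45). Then |DH| = |H − D| = 34.1.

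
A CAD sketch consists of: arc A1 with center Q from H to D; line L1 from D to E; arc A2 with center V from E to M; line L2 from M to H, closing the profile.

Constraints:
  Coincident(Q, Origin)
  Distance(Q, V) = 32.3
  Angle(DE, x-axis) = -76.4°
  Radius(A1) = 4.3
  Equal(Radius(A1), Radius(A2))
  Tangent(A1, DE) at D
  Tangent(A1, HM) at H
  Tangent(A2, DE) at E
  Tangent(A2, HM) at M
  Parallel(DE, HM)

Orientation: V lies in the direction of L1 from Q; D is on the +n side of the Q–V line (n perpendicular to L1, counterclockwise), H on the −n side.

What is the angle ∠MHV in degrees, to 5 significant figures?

7.5830°

Tangency of A1 to both parallel lines with radius 4.3 puts D and H at Q ± 4.3·n: D = (4.1794, 1.0111), H = (-4.1794, -1.0111). Equal radii place E and M the same way about V: E = V + 4.3·n = (11.775, -30.383), M = V − 4.3·n = (3.4157, -32.405). Then cos ∠MHV = HM·HV / (|HM||HV|), giving 7.5830°.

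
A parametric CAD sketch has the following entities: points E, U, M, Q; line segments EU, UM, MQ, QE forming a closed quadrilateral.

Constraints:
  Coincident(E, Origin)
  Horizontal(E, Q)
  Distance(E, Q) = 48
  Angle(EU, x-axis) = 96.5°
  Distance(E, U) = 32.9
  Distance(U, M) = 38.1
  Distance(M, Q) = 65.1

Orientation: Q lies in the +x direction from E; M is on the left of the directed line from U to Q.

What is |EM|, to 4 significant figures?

64.22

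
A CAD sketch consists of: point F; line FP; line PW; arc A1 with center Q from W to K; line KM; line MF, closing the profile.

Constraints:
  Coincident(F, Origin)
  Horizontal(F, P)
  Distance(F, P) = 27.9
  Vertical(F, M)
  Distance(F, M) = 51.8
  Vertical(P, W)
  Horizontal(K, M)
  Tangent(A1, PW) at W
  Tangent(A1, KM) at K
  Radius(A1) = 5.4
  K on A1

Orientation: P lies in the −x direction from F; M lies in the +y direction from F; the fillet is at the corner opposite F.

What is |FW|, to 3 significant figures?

54.1

The virtual corner opposite F is at (-27.9, 51.8). Tangency of A1 to PW means the radius QW is perpendicular to PW and since A1 is tangent to KM there, QK ⟂ KM, with radius 5.4, so the center Q sits 5.4 in from both sides at Q = (-22.5, 46.4). That places the tangent points at W = (-27.9, 46.4) on PW and K = (-22.5, 51.8) on KM. Then |FW| = |W − F| = 54.1.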